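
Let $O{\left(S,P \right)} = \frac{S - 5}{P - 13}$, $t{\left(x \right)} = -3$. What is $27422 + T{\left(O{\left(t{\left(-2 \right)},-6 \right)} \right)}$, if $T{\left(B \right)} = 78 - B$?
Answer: $\frac{522492}{19} \approx 27500.0$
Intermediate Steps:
$O{\left(S,P \right)} = \frac{-5 + S}{-13 + P}$
$27422 + T{\left(O{\left(t{\left(-2 \right)},-6 \right)} \right)} = 27422 + \left(78 - \frac{-5 - 3}{-13 - 6}\right) = 27422 + \left(78 - \frac{1}{-19} \left(-8\right)\right) = 27422 + \left(78 - \left(- \frac{1}{19}\right) \left(-8\right)\right) = 27422 + \left(78 - \frac{8}{19}\right) = 27422 + \frac{1474}{19} = \frac{522492}{19}$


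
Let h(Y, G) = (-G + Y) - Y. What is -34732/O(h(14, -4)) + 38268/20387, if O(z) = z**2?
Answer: -176867249/81548 ≈ -2168.9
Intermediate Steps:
h(Y, G) = -G (h(Y, G) = (Y - G) - Y = -G)
-34732/O(h(14, -4)) + 38268/20387 = -34732/((-1*(-4))**2) + 38268/20387 = -34732/(4**2) + 38268*(1/20387) = -34732/16 + 38268/20387 = -34732*1/16 + 38268/20387 = -8683/4 + 38268/20387 = -176867249/81548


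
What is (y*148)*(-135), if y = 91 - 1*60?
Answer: -619380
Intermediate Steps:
y = 31 (y = 91 - 60 = 31)
(y*148)*(-135) = (31*148)*(-135) = 4588*(-135) = -619380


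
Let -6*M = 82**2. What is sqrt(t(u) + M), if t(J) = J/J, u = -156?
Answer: I*sqrt(10077)/3 ≈ 33.461*I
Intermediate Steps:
M = -3362/3 (M = -1/6*82**2 = -1/6*6724 = -3362/3 ≈ -1120.7)
t(J) = 1
sqrt(t(u) + M) = sqrt(1 - 3362/3) = sqrt(-3359/3) = I*sqrt(10077)/3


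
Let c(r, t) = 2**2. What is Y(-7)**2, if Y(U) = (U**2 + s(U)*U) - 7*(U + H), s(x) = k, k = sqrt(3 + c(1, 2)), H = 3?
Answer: 6272 - 1078*sqrt(7) ≈ 3419.9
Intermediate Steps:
c(r, t) = 4
k = sqrt(7) (k = sqrt(3 + 4) = sqrt(7) ≈ 2.6458)
s(x) = sqrt(7)
Y(U) = -21 + U**2 - 7*U + U*sqrt(7) (Y(U) = (U**2 + sqrt(7)*U) - 7*(U + 3) = (U**2 + U*sqrt(7)) - 7*(3 + U) = (U**2 + U*sqrt(7)) + (-21 - 7*U) = -21 + U**2 - 7*U + U*sqrt(7))
Y(-7)**2 = (-21 + (-7)**2 - 7*(-7) - 7*sqrt(7))**2 = (-21 + 49 + 49 - 7*sqrt(7))**2 = (77 - 7*sqrt(7))**2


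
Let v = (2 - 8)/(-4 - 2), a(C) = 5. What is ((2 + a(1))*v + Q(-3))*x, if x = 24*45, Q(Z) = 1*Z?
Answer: 4320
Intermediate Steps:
Q(Z) = Z
v = 1 (v = -6/(-6) = -6*(-⅙) = 1)
x = 1080
((2 + a(1))*v + Q(-3))*x = ((2 + 5)*1 - 3)*1080 = (7*1 - 3)*1080 = (7 - 3)*1080 = 4*1080 = 4320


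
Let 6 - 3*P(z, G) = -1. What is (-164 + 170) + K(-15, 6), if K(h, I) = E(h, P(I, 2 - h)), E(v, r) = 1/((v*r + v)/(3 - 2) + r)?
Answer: 855/143 ≈ 5.9790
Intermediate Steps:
P(z, G) = 7/3 (P(z, G) = 2 - ⅓*(-1) = 2 + ⅓ = 7/3)
E(v, r) = 1/(r + v + r*v) (E(v, r) = 1/((r*v + v)/1 + r) = 1/((v + r*v)*1 + r) = 1/((v + r*v) + r) = 1/(r + v + r*v))
K(h, I) = 1/(7/3 + 10*h/3) (K(h, I) = 1/(7/3 + h + 7*h/3) = 1/(7/3 + 10*h/3))
(-164 + 170) + K(-15, 6) = (-164 + 170) + 3/(7 + 10*(-15)) = 6 + 3/(7 - 150) = 6 + 3/(-143) = 6 + 3*(-1/143) = 6 - 3/143 = 855/143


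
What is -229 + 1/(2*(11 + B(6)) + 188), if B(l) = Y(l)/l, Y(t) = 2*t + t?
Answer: -49463/216 ≈ -229.00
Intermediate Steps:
Y(t) = 3*t
B(l) = 3 (B(l) = (3*l)/l = 3)
-229 + 1/(2*(11 + B(6)) + 188) = -229 + 1/(2*(11 + 3) + 188) = -229 + 1/(2*14 + 188) = -229 + 1/(28 + 188) = -229 + 1/216 = -49463/216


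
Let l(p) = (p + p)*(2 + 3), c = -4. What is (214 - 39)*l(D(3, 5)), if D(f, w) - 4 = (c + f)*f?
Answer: 1750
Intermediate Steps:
D(f, w) = 4 + f*(-4 + f) (D(f, w) = 4 + (-4 + f)*f = 4 + f*(-4 + f))
l(p) = 10*p (l(p) = (2*p)*5 = 10*p)
(214 - 39)*l(D(3, 5)) = (214 - 39)*(10*(4 + 3**2 - 4*3)) = 175*(10*(4 + 9 - 12)) = 175*(10*1) = 175*10 = 1750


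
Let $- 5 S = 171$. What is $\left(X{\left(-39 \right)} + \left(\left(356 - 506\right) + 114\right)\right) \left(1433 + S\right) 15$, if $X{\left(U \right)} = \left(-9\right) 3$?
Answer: $-1321866$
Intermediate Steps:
$S = - \frac{171}{5}$ ($S = \left(- \frac{1}{5}\right) 171 = - \frac{171}{5} \approx -34.2$)
$X{\left(U \right)} = -27$
$\left(X{\left(-39 \right)} + \left(\left(356 - 506\right) + 114\right)\right) \left(1433 + S\right) 15 = \left(-27 + \left(\left(356 - 506\right) + 114\right)\right) \left(1433 - \frac{171}{5}\right) 15 = \left(-27 + \left(-150 + 114\right)\right) \frac{6994}{5} \cdot 15 = \left(-27 - 36\right) \frac{6994}{5} \cdot 15 = \left(-63\right) \frac{6994}{5} \cdot 15 = \left(- \frac{440622}{5}\right) 15 = -1321866$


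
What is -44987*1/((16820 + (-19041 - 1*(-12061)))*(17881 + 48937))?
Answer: -44987/657489120 ≈ -6.8422e-5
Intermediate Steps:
-44987*1/((16820 + (-19041 - 1*(-12061)))*(17881 + 48937)) = -44987*1/(66818*(16820 + (-19041 + 12061))) = -44987*1/(66818*(16820 - 6980)) = -44987/(66818*9840) = -44987/657489120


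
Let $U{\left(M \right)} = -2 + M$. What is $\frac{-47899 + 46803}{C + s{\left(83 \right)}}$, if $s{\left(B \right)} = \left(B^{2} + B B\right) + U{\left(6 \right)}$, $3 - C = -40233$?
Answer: $- \frac{548}{27009} \approx -0.02029$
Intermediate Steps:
$C = 40236$ ($C = 3 - -40233 = 3 + 40233 = 40236$)
$s{\left(B \right)} = 4 + 2 B^{2}$ ($s{\left(B \right)} = \left(B^{2} + B B\right) + \left(-2 + 6\right) = \left(B^{2} + B^{2}\right) + 4 = 2 B^{2} + 4 = 4 + 2 B^{2}$)
$\frac{-47899 + 46803}{C + s{\left(83 \right)}} = \frac{-47899 + 46803}{40236 + \left(4 + 2 \cdot 83^{2}\right)} = - \frac{1096}{40236 + \left(4 + 2 \cdot 6889\right)} = - \frac{1096}{40236 + \left(4 + 13778\right)} = - \frac{1096}{40236 + 13782} = - \frac{1096}{54018} = \left(-1096\right) \frac{1}{54018} = - \frac{548}{27009}$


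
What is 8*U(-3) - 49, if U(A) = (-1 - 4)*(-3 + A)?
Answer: 191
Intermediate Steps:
U(A) = 15 - 5*A (U(A) = -5*(-3 + A) = 15 - 5*A)
8*U(-3) - 49 = 8*(15 - 5*(-3)) - 49 = 8*(15 + 15) - 49 = 8*30 - 49 = 240 - 49 = 191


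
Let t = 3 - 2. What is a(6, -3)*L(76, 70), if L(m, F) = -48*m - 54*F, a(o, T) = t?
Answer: -7428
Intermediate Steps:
t = 1
a(o, T) = 1
L(m, F) = -54*F - 48*m
a(6, -3)*L(76, 70) = 1*(-54*70 - 48*76) = 1*(-3780 - 3648) = 1*(-7428) = -7428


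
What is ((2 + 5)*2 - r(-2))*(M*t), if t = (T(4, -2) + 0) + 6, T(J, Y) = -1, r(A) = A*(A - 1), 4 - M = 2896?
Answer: -115680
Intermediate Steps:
M = -2892 (M = 4 - 1*2896 = 4 - 2896 = -2892)
r(A) = A*(-1 + A)
t = 5 (t = (-1 + 0) + 6 = -1 + 6 = 5)
((2 + 5)*2 - r(-2))*(M*t) = ((2 + 5)*2 - (-2)*(-1 - 2))*(-2892*5) = (7*2 - (-2)*(-3))*(-14460) = (14 - 1*6)*(-14460) = (14 - 6)*(-14460) = 8*(-14460) = -115680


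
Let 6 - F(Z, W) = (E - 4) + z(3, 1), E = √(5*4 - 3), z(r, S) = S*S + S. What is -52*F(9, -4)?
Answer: -416 + 52*√17 ≈ -201.60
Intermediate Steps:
z(r, S) = S + S² (z(r, S) = S² + S = S + S²)
E = √17 (E = √(20 - 3) = √17 ≈ 4.1231)
F(Z, W) = 8 - √17 (F(Z, W) = 6 - ((√17 - 4) + 1*(1 + 1)) = 6 - ((-4 + √17) + 1*2) = 6 - ((-4 + √17) + 2) = 6 - (-2 + √17) = 6 + (2 - √17) = 8 - √17)
-52*F(9, -4) = -52*(8 - √17) = -416 + 52*√17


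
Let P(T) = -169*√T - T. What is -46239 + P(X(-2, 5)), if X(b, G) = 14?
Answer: -46253 - 169*√14 ≈ -46885.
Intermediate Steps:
P(T) = -T - 169*√T
-46239 + P(X(-2, 5)) = -46239 + (-1*14 - 169*√14) = -46239 + (-14 - 169*√14) = -46253 - 169*√14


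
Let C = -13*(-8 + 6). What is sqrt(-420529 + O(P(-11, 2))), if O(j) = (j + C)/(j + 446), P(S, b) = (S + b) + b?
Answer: 6*I*sqrt(2251243363)/439 ≈ 648.48*I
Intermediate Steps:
P(S, b) = S + 2*b
C = 26 (C = -13*(-2) = 26)
O(j) = (26 + j)/(446 + j) (O(j) = (j + 26)/(j + 446) = (26 + j)/(446 + j))
sqrt(-420529 + O(P(-11, 2))) = sqrt(-420529 + (26 + (-11 + 2*2))/(446 + (-11 + 2*2))) = sqrt(-420529 + (26 + (-11 + 4))/(446 + (-11 + 4))) = sqrt(-420529 + (26 - 7)/(446 - 7)) = sqrt(-420529 + 19/439) = sqrt(-184612212/439) = 6*I*sqrt(2251243363)/439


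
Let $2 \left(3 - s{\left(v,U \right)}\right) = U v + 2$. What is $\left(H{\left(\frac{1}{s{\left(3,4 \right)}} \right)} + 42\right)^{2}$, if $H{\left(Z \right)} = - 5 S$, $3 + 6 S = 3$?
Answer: $1764$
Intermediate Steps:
$s{\left(v,U \right)} = 2 - \frac{U v}{2}$ ($s{\left(v,U \right)} = 3 - \frac{U v + 2}{2} = 3 - \frac{2 + U v}{2} = 3 - \left(1 + \frac{U v}{2}\right) = 2 - \frac{U v}{2}$)
$S = 0$ ($S = - \frac{1}{2} + \frac{1}{6} \cdot 3 = - \frac{1}{2} + \frac{1}{2} = 0$)
$H{\left(Z \right)} = 0$ ($H{\left(Z \right)} = \left(-5\right) 0 = 0$)
$\left(H{\left(\frac{1}{s{\left(3,4 \right)}} \right)} + 42\right)^{2} = \left(0 + 42\right)^{2} = 42^{2} = 1764$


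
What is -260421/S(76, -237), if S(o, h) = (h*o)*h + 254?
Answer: -260421/4269098 ≈ -0.061001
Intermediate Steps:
S(o, h) = 254 + o*h**2 (S(o, h) = o*h**2 + 254 = 254 + o*h**2)
-260421/S(76, -237) = -260421/(254 + 76*(-237)**2) = -260421/(254 + 76*56169) = -260421/(254 + 4268844) = -260421/4269098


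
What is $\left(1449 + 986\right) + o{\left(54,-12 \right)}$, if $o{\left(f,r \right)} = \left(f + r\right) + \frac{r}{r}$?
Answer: $2478$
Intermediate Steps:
$o{\left(f,r \right)} = 1 + f + r$ ($o{\left(f,r \right)} = \left(f + r\right) + 1 = 1 + f + r$)
$\left(1449 + 986\right) + o{\left(54,-12 \right)} = \left(1449 + 986\right) + \left(1 + 54 - 12\right) = 2435 + 43 = 2478$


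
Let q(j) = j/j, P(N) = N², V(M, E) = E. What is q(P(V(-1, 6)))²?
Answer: 1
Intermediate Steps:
q(j) = 1
q(P(V(-1, 6)))² = 1² = 1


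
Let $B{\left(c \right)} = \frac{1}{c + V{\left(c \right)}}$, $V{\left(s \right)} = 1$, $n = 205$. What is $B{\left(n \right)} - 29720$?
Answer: $- \frac{6122319}{206} \approx -29720.0$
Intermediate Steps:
$B{\left(c \right)} = \frac{1}{1 + c}$ ($B{\left(c \right)} = \frac{1}{c + 1} = \frac{1}{1 + c}$)
$B{\left(n \right)} - 29720 = \frac{1}{1 + 205} - 29720 = \frac{1}{206} - 29720 = - \frac{6122319}{206}$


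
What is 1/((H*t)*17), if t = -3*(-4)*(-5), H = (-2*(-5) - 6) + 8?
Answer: -1/12240 ≈ -8.1699e-5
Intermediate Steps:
H = 12 (H = (10 - 6) + 8 = 4 + 8 = 12)
t = -60 (t = 12*(-5) = -60)
1/((H*t)*17) = 1/((12*(-60))*17) = 1/(-720*17) = 1/(-12240) = -1/12240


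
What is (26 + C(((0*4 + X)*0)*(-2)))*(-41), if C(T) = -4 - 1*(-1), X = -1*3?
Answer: -943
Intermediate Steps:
X = -3
C(T) = -3 (C(T) = -4 + 1 = -3)
(26 + C(((0*4 + X)*0)*(-2)))*(-41) = (26 - 3)*(-41) = 23*(-41) = -943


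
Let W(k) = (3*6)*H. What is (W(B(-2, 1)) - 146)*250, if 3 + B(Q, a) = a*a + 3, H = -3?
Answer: -50000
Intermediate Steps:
B(Q, a) = a**2 (B(Q, a) = -3 + (a*a + 3) = -3 + (a**2 + 3) = -3 + (3 + a**2) = a**2)
W(k) = -54 (W(k) = (3*6)*(-3) = 18*(-3) = -54)
(W(B(-2, 1)) - 146)*250 = (-54 - 146)*250 = -200*250 = -50000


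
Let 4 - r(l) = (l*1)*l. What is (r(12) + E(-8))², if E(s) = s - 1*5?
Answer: 23409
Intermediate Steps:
E(s) = -5 + s (E(s) = s - 5 = -5 + s)
r(l) = 4 - l² (r(l) = 4 - l*1*l = 4 - l*l = 4 - l²)
(r(12) + E(-8))² = ((4 - 1*12²) + (-5 - 8))² = ((4 - 1*144) - 13)² = ((4 - 144) - 13)² = (-140 - 13)² = (-153)² = 23409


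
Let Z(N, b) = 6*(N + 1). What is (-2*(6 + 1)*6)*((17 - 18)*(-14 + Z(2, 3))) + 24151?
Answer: 24487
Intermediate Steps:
Z(N, b) = 6 + 6*N (Z(N, b) = 6*(1 + N) = 6 + 6*N)
(-2*(6 + 1)*6)*((17 - 18)*(-14 + Z(2, 3))) + 24151 = (-2*(6 + 1)*6)*((17 - 18)*(-14 + (6 + 6*2))) + 24151 = (-2*7*6)*(-(-14 + (6 + 12))) + 24151 = (-14*6)*(-(-14 + 18)) + 24151 = -(-84)*4 + 24151 = -84*(-4) + 24151 = 336 + 24151 = 24487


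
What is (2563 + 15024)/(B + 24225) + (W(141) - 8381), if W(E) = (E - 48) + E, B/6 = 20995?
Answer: -1223621078/150195 ≈ -8146.9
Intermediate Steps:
B = 125970 (B = 6*20995 = 125970)
W(E) = -48 + 2*E (W(E) = (-48 + E) + E = -48 + 2*E)
(2563 + 15024)/(B + 24225) + (W(141) - 8381) = (2563 + 15024)/(125970 + 24225) + ((-48 + 2*141) - 8381) = 17587/150195 + ((-48 + 282) - 8381) = 17587*(1/150195) + (234 - 8381) = 17587/150195 - 8147 = -1223621078/150195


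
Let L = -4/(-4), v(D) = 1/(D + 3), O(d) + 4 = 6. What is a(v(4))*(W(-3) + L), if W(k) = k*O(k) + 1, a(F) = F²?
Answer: -4/49 ≈ -0.081633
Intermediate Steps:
O(d) = 2 (O(d) = -4 + 6 = 2)
v(D) = 1/(3 + D)
L = 1 (L = -4*(-¼) = 1)
W(k) = 1 + 2*k (W(k) = k*2 + 1 = 2*k + 1 = 1 + 2*k)
a(v(4))*(W(-3) + L) = (1/(3 + 4))²*((1 + 2*(-3)) + 1) = (1/7)²*((1 - 6) + 1) = (⅐)²*(-5 + 1) = (1/49)*(-4) = -4/49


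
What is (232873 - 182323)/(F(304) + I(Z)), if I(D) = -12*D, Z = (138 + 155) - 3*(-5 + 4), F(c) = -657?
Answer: -16850/1403 ≈ -12.010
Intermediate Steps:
Z = 296 (Z = 293 - 3*(-1) = 293 - 1*(-3) = 293 + 3 = 296)
(232873 - 182323)/(F(304) + I(Z)) = (232873 - 182323)/(-657 - 12*296) = 50550/(-657 - 3552) = 50550/(-4209) = 50550*(-1/4209) = -16850/1403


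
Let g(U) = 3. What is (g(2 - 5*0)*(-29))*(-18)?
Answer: 1566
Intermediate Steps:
(g(2 - 5*0)*(-29))*(-18) = (3*(-29))*(-18) = -87*(-18) = 1566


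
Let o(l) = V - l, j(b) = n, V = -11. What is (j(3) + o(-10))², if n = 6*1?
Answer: 25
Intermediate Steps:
n = 6
j(b) = 6
o(l) = -11 - l
(j(3) + o(-10))² = (6 + (-11 - 1*(-10)))² = (6 + (-11 + 10))² = (6 - 1)² = 5² = 25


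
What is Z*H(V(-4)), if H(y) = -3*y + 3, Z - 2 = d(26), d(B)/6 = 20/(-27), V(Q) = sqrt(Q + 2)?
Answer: -22/3 + 22*I*sqrt(2)/3 ≈ -7.3333 + 10.371*I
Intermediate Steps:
V(Q) = sqrt(2 + Q)
d(B) = -40/9 (d(B) = 6*(20/(-27)) = 6*(20*(-1/27)) = 6*(-20/27) = -40/9)
Z = -22/9 (Z = 2 - 40/9 = -22/9 ≈ -2.4444)
H(y) = 3 - 3*y
Z*H(V(-4)) = -22*(3 - 3*sqrt(2 - 4))/9 = -22*(3 - 3*I*sqrt(2))/9 = -22/3 + 22*I*sqrt(2)/3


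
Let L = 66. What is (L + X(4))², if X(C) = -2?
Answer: 4096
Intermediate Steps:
(L + X(4))² = (66 - 2)² = 64² = 4096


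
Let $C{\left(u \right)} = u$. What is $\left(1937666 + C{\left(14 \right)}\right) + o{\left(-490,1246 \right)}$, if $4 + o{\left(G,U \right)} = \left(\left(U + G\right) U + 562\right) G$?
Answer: $-459905944$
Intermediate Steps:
$o{\left(G,U \right)} = -4 + G \left(562 + U \left(G + U\right)\right)$ ($o{\left(G,U \right)} = -4 + \left(\left(U + G\right) U + 562\right) G = -4 + \left(\left(G + U\right) U + 562\right) G = -4 + \left(U \left(G + U\right) + 562\right) G = -4 + \left(562 + U \left(G + U\right)\right) G = -4 + G \left(562 + U \left(G + U\right)\right)$)
$\left(1937666 + C{\left(14 \right)}\right) + o{\left(-490,1246 \right)} = \left(1937666 + 14\right) + \left(-4 + 562 \left(-490\right) - 490 \cdot 1246^{2} + 1246 \left(-490\right)^{2}\right) = 1937680 - 461843624 = -459905944$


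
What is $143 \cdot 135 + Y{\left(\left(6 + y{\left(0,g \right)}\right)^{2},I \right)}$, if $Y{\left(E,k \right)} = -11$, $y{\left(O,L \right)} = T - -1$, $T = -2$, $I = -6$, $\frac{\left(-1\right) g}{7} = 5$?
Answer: $19294$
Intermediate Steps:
$g = -35$ ($g = \left(-7\right) 5 = -35$)
$y{\left(O,L \right)} = -1$ ($y{\left(O,L \right)} = -2 - -1 = -2 + 1 = -1$)
$143 \cdot 135 + Y{\left(\left(6 + y{\left(0,g \right)}\right)^{2},I \right)} = 143 \cdot 135 - 11 = 19305 - 11 = 19294$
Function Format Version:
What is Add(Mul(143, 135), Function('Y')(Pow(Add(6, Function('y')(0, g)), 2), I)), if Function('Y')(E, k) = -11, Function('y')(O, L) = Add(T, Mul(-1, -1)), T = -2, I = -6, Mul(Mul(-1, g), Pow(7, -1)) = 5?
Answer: 19294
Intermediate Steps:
g = -35 (g = Mul(-7, 5) = -35)
Function('y')(O, L) = -1 (Function('y')(O, L) = Add(-2, Mul(-1, -1)) = Add(-2, 1) = -1)
Add(Mul(143, 135), Function('Y')(Pow(Add(6, Function('y')(0, g)), 2), I)) = Add(Mul(143, 135), -11) = Add(19305, -11) = 19294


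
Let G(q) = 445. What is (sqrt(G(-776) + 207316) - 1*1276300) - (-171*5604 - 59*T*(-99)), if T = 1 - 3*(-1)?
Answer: -341380 + sqrt(207761) ≈ -3.4092e+5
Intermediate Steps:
T = 4 (T = 1 + 3 = 4)
(sqrt(G(-776) + 207316) - 1*1276300) - (-171*5604 - 59*T*(-99)) = (sqrt(445 + 207316) - 1*1276300) - (-171*5604 - 59*4*(-99)) = (sqrt(207761) - 1276300) - (-958284 - 236*(-99)) = (-1276300 + sqrt(207761)) - (-958284 - 1*(-23364)) = (-1276300 + sqrt(207761)) - (-958284 + 23364) = (-1276300 + sqrt(207761)) - 1*(-934920) = (-1276300 + sqrt(207761)) + 934920 = -341380 + sqrt(207761)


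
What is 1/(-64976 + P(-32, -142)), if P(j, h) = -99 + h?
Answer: -1/65217 ≈ -1.5333e-5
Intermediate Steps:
1/(-64976 + P(-32, -142)) = 1/(-64976 + (-99 - 142)) = 1/(-64976 - 241) = 1/(-65217) = -1/65217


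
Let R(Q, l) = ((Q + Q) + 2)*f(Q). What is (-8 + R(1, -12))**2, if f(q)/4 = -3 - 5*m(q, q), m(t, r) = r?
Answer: 18496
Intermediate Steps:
f(q) = -12 - 20*q (f(q) = 4*(-3 - 5*q) = -12 - 20*q)
R(Q, l) = (-12 - 20*Q)*(2 + 2*Q) (R(Q, l) = ((Q + Q) + 2)*(-12 - 20*Q) = (2*Q + 2)*(-12 - 20*Q) = (2 + 2*Q)*(-12 - 20*Q) = (-12 - 20*Q)*(2 + 2*Q))
(-8 + R(1, -12))**2 = (-8 - 8*(1 + 1)*(3 + 5*1))**2 = (-8 - 8*2*(3 + 5))**2 = (-8 - 8*2*8)**2 = (-8 - 128)**2 = (-136)**2 = 18496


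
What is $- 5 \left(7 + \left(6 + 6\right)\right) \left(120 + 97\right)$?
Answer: $-20615$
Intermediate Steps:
$- 5 \left(7 + \left(6 + 6\right)\right) \left(120 + 97\right) = - 5 \left(7 + 12\right) 217 = \left(-5\right) 19 \cdot 217 = \left(-95\right) 217 = -20615$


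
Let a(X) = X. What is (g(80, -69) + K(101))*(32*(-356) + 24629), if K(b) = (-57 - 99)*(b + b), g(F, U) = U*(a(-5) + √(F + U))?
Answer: -412557579 - 913353*√11 ≈ -4.1559e+8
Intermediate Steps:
g(F, U) = U*(-5 + √(F + U))
K(b) = -312*b
(g(80, -69) + K(101))*(32*(-356) + 24629) = (-69*(-5 + √(80 - 69)) - 312*101)*(32*(-356) + 24629) = (-69*(-5 + √11) - 31512)*(-11392 + 24629) = ((345 - 69*√11) - 31512)*13237 = (-31167 - 69*√11)*13237 = -412557579 - 913353*√11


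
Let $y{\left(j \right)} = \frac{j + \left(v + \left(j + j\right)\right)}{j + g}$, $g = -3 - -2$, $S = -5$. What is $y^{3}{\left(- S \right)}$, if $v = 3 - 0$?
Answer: $\frac{729}{8} \approx 91.125$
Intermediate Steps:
$v = 3$ ($v = 3 + 0 = 3$)
$g = -1$ ($g = -3 + 2 = -1$)
$y{\left(j \right)} = \frac{3 + 3 j}{-1 + j}$ ($y{\left(j \right)} = \frac{j + \left(3 + \left(j + j\right)\right)}{j - 1} = \frac{j + \left(3 + 2 j\right)}{-1 + j} = \frac{3 + 3 j}{-1 + j}$)
$y^{3}{\left(- S \right)} = \left(\frac{3 \left(1 - -5\right)}{-1 - -5}\right)^{3} = \left(\frac{3 \left(1 + 5\right)}{-1 + 5}\right)^{3} = \left(3 \cdot \frac{1}{4} \cdot 6\right)^{3} = \left(\frac{9}{2}\right)^{3} = \frac{729}{8}$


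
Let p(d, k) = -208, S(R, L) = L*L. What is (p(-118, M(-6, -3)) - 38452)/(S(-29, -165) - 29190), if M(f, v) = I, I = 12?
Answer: 7732/393 ≈ 19.674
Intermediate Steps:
S(R, L) = L²
M(f, v) = 12
(p(-118, M(-6, -3)) - 38452)/(S(-29, -165) - 29190) = (-208 - 38452)/((-165)² - 29190) = -38660/(27225 - 29190) = -38660/(-1965) = -38660*(-1/1965) = 7732/393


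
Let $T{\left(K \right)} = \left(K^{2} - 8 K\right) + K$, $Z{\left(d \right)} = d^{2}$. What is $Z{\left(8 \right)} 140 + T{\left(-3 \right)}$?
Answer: $8990$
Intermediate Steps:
$T{\left(K \right)} = K^{2} - 7 K$
$Z{\left(8 \right)} 140 + T{\left(-3 \right)} = 8^{2} \cdot 140 - 3 \left(-7 - 3\right) = 64 \cdot 140 - -30 = 8960 + 30 = 8990$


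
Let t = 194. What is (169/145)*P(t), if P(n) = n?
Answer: 32786/145 ≈ 226.11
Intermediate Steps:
(169/145)*P(t) = (169/145)*194 = 32786/145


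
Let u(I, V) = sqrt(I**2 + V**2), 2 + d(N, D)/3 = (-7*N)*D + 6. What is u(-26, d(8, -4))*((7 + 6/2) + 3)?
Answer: 26*sqrt(117133) ≈ 8898.4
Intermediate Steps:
d(N, D) = 12 - 21*D*N (d(N, D) = -6 + 3*((-7*N)*D + 6) = -6 + 3*(-7*D*N + 6) = -6 + 3*(6 - 7*D*N) = -6 + (18 - 21*D*N) = 12 - 21*D*N)
u(-26, d(8, -4))*((7 + 6/2) + 3) = sqrt((-26)**2 + (12 - 21*(-4)*8)**2)*((7 + 6/2) + 3) = sqrt(676 + (12 + 672)**2)*((7 + 6*(1/2)) + 3) = sqrt(676 + 684**2)*((7 + 3) + 3) = sqrt(676 + 467856)*(10 + 3) = sqrt(468532)*13 = (2*sqrt(117133))*13 = 26*sqrt(117133)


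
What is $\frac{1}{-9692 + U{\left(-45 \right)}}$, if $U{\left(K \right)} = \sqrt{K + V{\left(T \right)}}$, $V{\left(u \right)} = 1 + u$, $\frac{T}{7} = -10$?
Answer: $- \frac{4846}{46967489} - \frac{i \sqrt{114}}{93934978} \approx -0.00010318 - 1.1366 \cdot 10^{-7} i$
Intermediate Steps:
$T = -70$ ($T = 7 \left(-10\right) = -70$)
$U{\left(K \right)} = \sqrt{-69 + K}$ ($U{\left(K \right)} = \sqrt{K + \left(1 - 70\right)} = \sqrt{K - 69} = \sqrt{-69 + K}$)
$\frac{1}{-9692 + U{\left(-45 \right)}} = \frac{1}{-9692 + \sqrt{-69 - 45}} = \frac{1}{-9692 + \sqrt{-114}} = \frac{1}{-9692 + i \sqrt{114}}$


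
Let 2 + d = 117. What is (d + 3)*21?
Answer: 2478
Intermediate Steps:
d = 115 (d = -2 + 117 = 115)
(d + 3)*21 = (115 + 3)*21 = 118*21 = 2478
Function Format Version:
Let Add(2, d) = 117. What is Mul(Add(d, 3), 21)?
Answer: 2478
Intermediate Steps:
d = 115 (d = Add(-2, 117) = 115)
Mul(Add(d, 3), 21) = Mul(Add(115, 3), 21) = Mul(118, 21) = 2478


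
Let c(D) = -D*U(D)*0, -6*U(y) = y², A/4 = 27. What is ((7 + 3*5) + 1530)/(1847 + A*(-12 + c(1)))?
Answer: 1552/551 ≈ 2.8167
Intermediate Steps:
A = 108 (A = 4*27 = 108)
U(y) = -y²/6
c(D) = 0 (c(D) = -D*(-D²/6)*0 = -(-D³/6)*0 = -1*0 = 0)
((7 + 3*5) + 1530)/(1847 + A*(-12 + c(1))) = ((7 + 3*5) + 1530)/(1847 + 108*(-12 + 0)) = ((7 + 15) + 1530)/(1847 + 108*(-12)) = (22 + 1530)/(1847 - 1296) = 1552/551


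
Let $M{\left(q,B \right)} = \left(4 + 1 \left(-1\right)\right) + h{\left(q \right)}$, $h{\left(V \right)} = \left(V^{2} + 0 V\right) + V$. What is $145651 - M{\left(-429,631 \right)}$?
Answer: $-37964$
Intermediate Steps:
$h{\left(V \right)} = V + V^{2}$ ($h{\left(V \right)} = \left(V^{2} + 0\right) + V = V^{2} + V = V + V^{2}$)
$M{\left(q,B \right)} = 3 + q \left(1 + q\right)$ ($M{\left(q,B \right)} = \left(4 + 1 \left(-1\right)\right) + q \left(1 + q\right) = \left(4 - 1\right) + q \left(1 + q\right) = 3 + q \left(1 + q\right)$)
$145651 - M{\left(-429,631 \right)} = 145651 - \left(3 - 429 \left(1 - 429\right)\right) = 145651 - \left(3 - -183612\right) = 145651 - \left(3 + 183612\right) = 145651 - 183615 = -37964$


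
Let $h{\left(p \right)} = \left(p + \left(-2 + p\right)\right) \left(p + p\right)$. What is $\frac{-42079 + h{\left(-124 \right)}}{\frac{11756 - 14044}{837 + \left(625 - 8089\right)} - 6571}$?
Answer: $- \frac{132016467}{43543729} \approx -3.0318$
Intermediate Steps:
$h{\left(p \right)} = 2 p \left(-2 + 2 p\right)$ ($h{\left(p \right)} = \left(-2 + 2 p\right) 2 p = 2 p \left(-2 + 2 p\right)$)
$\frac{-42079 + h{\left(-124 \right)}}{\frac{11756 - 14044}{837 + \left(625 - 8089\right)} - 6571} = \frac{-42079 + 4 \left(-124\right) \left(-1 - 124\right)}{\frac{11756 - 14044}{837 + \left(625 - 8089\right)} - 6571} = \frac{-42079 + 4 \left(-124\right) \left(-125\right)}{- \frac{2288}{837 + \left(625 - 8089\right)} - 6571} = \frac{-42079 + 62000}{- \frac{2288}{837 - 7464} - 6571} = \frac{19921}{- \frac{2288}{-6627} - 6571} = \frac{19921}{\left(-2288\right) \left(- \frac{1}{6627}\right) - 6571} = \frac{19921}{\frac{2288}{6627} - 6571} = \frac{19921}{- \frac{43543729}{6627}} = 19921 \left(- \frac{6627}{43543729}\right) = - \frac{132016467}{43543729}$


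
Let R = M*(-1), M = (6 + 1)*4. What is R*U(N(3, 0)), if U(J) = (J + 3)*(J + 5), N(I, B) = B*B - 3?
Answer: 0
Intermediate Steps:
M = 28 (M = 7*4 = 28)
N(I, B) = -3 + B**2 (N(I, B) = B**2 - 3 = -3 + B**2)
U(J) = (3 + J)*(5 + J)
R = -28 (R = 28*(-1) = -28)
R*U(N(3, 0)) = -28*(15 + (-3 + 0**2)**2 + 8*(-3 + 0**2)) = -28*(15 + (-3 + 0)**2 + 8*(-3 + 0)) = -28*(15 + (-3)**2 + 8*(-3)) = -28*(15 + 9 - 24) = -28*0 = 0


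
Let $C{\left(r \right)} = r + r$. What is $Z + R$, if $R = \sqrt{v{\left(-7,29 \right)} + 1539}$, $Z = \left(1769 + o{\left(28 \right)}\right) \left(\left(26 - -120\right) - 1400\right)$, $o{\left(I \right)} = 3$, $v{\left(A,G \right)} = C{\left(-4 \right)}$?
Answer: $-2222088 + \sqrt{1531} \approx -2.222 \cdot 10^{6}$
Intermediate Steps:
$C{\left(r \right)} = 2 r$
$v{\left(A,G \right)} = -8$ ($v{\left(A,G \right)} = 2 \left(-4\right) = -8$)
$Z = -2222088$ ($Z = \left(1769 + 3\right) \left(\left(26 - -120\right) - 1400\right) = 1772 \left(\left(26 + 120\right) - 1400\right) = 1772 \left(146 - 1400\right) = 1772 \left(-1254\right) = -2222088$)
$R = \sqrt{1531}$ ($R = \sqrt{-8 + 1539} = \sqrt{1531} \approx 39.128$)
$Z + R = -2222088 + \sqrt{1531}$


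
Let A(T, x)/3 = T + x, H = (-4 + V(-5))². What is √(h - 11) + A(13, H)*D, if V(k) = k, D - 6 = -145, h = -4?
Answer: -39198 + I*√15 ≈ -39198.0 + 3.873*I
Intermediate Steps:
D = -139 (D = 6 - 145 = -139)
H = 81 (H = (-4 - 5)² = (-9)² = 81)
A(T, x) = 3*T + 3*x (A(T, x) = 3*(T + x) = 3*T + 3*x)
√(h - 11) + A(13, H)*D = √(-4 - 11) + (3*13 + 3*81)*(-139) = √(-15) + (39 + 243)*(-139) = I*√15 + 282*(-139) = I*√15 - 39198 = -39198 + I*√15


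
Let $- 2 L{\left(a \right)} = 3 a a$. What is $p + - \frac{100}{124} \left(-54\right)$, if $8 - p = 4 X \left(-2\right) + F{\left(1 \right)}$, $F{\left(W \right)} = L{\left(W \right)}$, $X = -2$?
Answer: $\frac{2297}{62} \approx 37.048$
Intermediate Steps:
$L{\left(a \right)} = - \frac{3 a^{2}}{2}$ ($L{\left(a \right)} = - \frac{3 a a}{2} = - \frac{3 a^{2}}{2}$)
$F{\left(W \right)} = - \frac{3 W^{2}}{2}$
$p = - \frac{13}{2}$ ($p = 8 - \left(4 \left(-2\right) \left(-2\right) - \frac{3 \cdot 1^{2}}{2}\right) = 8 - \left(\left(-8\right) \left(-2\right) - \frac{3}{2}\right) = 8 - \left(16 - \frac{3}{2}\right) = 8 - \frac{29}{2} = - \frac{13}{2} \approx -6.5$)
$p + - \frac{100}{124} \left(-54\right) = - \frac{13}{2} + - \frac{100}{124} \left(-54\right) = - \frac{13}{2} + \left(-100\right) \frac{1}{124} \left(-54\right) = - \frac{13}{2} - - \frac{1350}{31} = - \frac{13}{2} + \frac{1350}{31} = \frac{2297}{62}$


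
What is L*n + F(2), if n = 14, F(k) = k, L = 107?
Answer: 1500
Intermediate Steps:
L*n + F(2) = 107*14 + 2 = 1498 + 2 = 1500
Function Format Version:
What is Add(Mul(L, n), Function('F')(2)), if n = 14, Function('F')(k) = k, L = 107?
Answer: 1500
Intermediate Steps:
Add(Mul(L, n), Function('F')(2)) = Add(Mul(107, 14), 2) = Add(1498, 2) = 1500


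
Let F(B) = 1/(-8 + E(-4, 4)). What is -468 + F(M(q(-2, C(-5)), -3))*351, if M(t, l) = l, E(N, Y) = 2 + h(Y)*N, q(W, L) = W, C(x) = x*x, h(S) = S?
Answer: -10647/22 ≈ -483.95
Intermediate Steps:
C(x) = x²
E(N, Y) = 2 + N*Y (E(N, Y) = 2 + Y*N = 2 + N*Y)
F(B) = -1/22 (F(B) = 1/(-8 + (2 - 4*4)) = 1/(-8 + (2 - 16)) = 1/(-8 - 14) = 1/(-22) = -1/22)
-468 + F(M(q(-2, C(-5)), -3))*351 = -468 - 1/22*351 = -468 - 351/22 = -10647/22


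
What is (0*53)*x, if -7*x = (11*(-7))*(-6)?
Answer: 0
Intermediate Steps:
x = -66 (x = -11*(-7)*(-6)/7 = -(-11)*(-6) = -⅐*462 = -66)
(0*53)*x = (0*53)*(-66) = 0*(-66) = 0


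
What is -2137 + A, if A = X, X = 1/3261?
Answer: -6968756/3261 ≈ -2137.0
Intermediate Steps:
X = 1/3261 ≈ 0.00030665
A = 1/3261 ≈ 0.00030665
-2137 + A = -2137 + 1/3261 = -6968756/3261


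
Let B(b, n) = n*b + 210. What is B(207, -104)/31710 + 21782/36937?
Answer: -16119291/195212045 ≈ -0.082573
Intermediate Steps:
B(b, n) = 210 + b*n (B(b, n) = b*n + 210 = 210 + b*n)
B(207, -104)/31710 + 21782/36937 = (210 + 207*(-104))/31710 + 21782/36937 = (210 - 21528)*(1/31710) + 21782*(1/36937) = -21318*1/31710 + 21782/36937 = -3553/5285 + 21782/36937 = -16119291/195212045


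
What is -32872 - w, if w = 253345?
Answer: -286217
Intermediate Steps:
-32872 - w = -32872 - 1*253345 = -32872 - 253345 = -286217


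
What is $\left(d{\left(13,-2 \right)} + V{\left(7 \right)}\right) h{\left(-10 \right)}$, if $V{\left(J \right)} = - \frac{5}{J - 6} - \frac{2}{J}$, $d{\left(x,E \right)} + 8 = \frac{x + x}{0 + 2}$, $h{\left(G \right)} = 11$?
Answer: $- \frac{22}{7} \approx -3.1429$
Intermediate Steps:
$d{\left(x,E \right)} = -8 + x$ ($d{\left(x,E \right)} = -8 + \frac{x + x}{0 + 2} = -8 + \frac{2 x}{2} = -8 + 2 x \frac{1}{2} = -8 + x$)
$V{\left(J \right)} = - \frac{5}{-6 + J} - \frac{2}{J}$ ($V{\left(J \right)} = - \frac{5}{J - 6} - \frac{2}{J} = - \frac{5}{-6 + J} - \frac{2}{J}$)
$\left(d{\left(13,-2 \right)} + V{\left(7 \right)}\right) h{\left(-10 \right)} = \left(\left(-8 + 13\right) + \frac{12 - 49}{7 \left(-6 + 7\right)}\right) 11 = \left(5 + \frac{12 - 49}{7 \cdot 1}\right) 11 = \left(5 + \frac{1}{7} \cdot 1 \left(-37\right)\right) 11 = \left(5 - \frac{37}{7}\right) 11 = \left(- \frac{2}{7}\right) 11 = - \frac{22}{7}$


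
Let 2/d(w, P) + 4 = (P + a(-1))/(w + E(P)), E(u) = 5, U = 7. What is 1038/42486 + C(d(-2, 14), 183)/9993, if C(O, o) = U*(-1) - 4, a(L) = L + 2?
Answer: 1650898/70760433 ≈ 0.023331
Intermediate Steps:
a(L) = 2 + L
d(w, P) = 2/(-4 + (1 + P)/(5 + w)) (d(w, P) = 2/(-4 + (P + (2 - 1))/(w + 5)) = 2/(-4 + (P + 1)/(5 + w)) = 2/(-4 + (1 + P)/(5 + w)))
C(O, o) = -11 (C(O, o) = 7*(-1) - 4 = -7 - 4 = -11)
1038/42486 + C(d(-2, 14), 183)/9993 = 1038/42486 - 11/9993 = 1038*(1/42486) - 11*1/9993 = 173/7081 - 11/9993 = 1650898/70760433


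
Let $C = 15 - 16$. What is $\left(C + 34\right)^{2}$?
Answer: $1089$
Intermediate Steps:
$C = -1$
$\left(C + 34\right)^{2} = \left(-1 + 34\right)^{2} = 33^{2} = 1089$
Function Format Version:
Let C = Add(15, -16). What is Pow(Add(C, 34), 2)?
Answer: 1089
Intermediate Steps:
C = -1
Pow(Add(C, 34), 2) = Pow(Add(-1, 34), 2) = Pow(33, 2) = 1089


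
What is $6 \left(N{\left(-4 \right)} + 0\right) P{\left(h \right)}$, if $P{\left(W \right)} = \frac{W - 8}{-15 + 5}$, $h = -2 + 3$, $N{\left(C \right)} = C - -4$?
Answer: $0$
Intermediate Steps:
$N{\left(C \right)} = 4 + C$ ($N{\left(C \right)} = C + 4 = 4 + C$)
$h = 1$
$P{\left(W \right)} = \frac{4}{5} - \frac{W}{10}$ ($P{\left(W \right)} = \frac{-8 + W}{-10} = \left(-8 + W\right) \left(- \frac{1}{10}\right) = \frac{4}{5} - \frac{W}{10}$)
$6 \left(N{\left(-4 \right)} + 0\right) P{\left(h \right)} = 6 \left(\left(4 - 4\right) + 0\right) \left(\frac{4}{5} - \frac{1}{10}\right) = 6 \left(0 + 0\right) \left(\frac{4}{5} - \frac{1}{10}\right) = 6 \cdot 0 \cdot \frac{7}{10} = 0 \cdot \frac{7}{10} = 0$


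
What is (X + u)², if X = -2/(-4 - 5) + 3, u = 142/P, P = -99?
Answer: 3481/1089 ≈ 3.1965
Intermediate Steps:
u = -142/99 (u = 142/(-99) = 142*(-1/99) = -142/99 ≈ -1.4343)
X = 29/9 (X = -2/(-9) + 3 = -⅑*(-2) + 3 = 2/9 + 3 = 29/9 ≈ 3.2222)
(X + u)² = (29/9 - 142/99)² = (59/33)² = 3481/1089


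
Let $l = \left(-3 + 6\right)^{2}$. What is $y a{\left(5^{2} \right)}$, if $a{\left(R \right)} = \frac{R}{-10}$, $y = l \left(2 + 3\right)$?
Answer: $- \frac{225}{2} \approx -112.5$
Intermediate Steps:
$l = 9$ ($l = 3^{2} = 9$)
$y = 45$ ($y = 9 \left(2 + 3\right) = 9 \cdot 5 = 45$)
$a{\left(R \right)} = - \frac{R}{10}$ ($a{\left(R \right)} = R \left(- \frac{1}{10}\right) = - \frac{R}{10}$)
$y a{\left(5^{2} \right)} = 45 \left(- \frac{5^{2}}{10}\right) = 45 \left(\left(- \frac{1}{10}\right) 25\right) = 45 \left(- \frac{5}{2}\right) = - \frac{225}{2}$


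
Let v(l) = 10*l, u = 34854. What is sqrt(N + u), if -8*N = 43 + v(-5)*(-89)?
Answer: sqrt(548678)/4 ≈ 185.18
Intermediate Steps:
N = -4493/8 (N = -(43 + (10*(-5))*(-89))/8 = -(43 - 50*(-89))/8 = -(43 + 4450)/8 = -1/8*4493 = -4493/8 ≈ -561.63)
sqrt(N + u) = sqrt(-4493/8 + 34854) = sqrt(274339/8) = sqrt(548678)/4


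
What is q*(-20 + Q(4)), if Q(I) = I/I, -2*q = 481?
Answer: 9139/2 ≈ 4569.5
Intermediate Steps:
q = -481/2 (q = -½*481 = -481/2 ≈ -240.50)
Q(I) = 1
q*(-20 + Q(4)) = -481*(-20 + 1)/2 = -481/2*(-19) = 9139/2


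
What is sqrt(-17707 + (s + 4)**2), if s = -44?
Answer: I*sqrt(16107) ≈ 126.91*I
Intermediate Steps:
sqrt(-17707 + (s + 4)**2) = sqrt(-17707 + (-44 + 4)**2) = sqrt(-17707 + (-40)**2) = sqrt(-17707 + 1600) = sqrt(-16107) = I*sqrt(16107)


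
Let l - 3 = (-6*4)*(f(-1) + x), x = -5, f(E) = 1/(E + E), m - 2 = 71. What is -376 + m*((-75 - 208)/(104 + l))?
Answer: -110523/239 ≈ -462.44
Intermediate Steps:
m = 73 (m = 2 + 71 = 73)
f(E) = 1/(2*E)
l = 135 (l = 3 + (-6*4)*((½)/(-1) - 5) = 3 - 24*((½)*(-1) - 5) = 3 - 24*(-½ - 5) = 3 - 24*(-11/2) = 3 + 132 = 135)
-376 + m*((-75 - 208)/(104 + l)) = -376 + 73*((-75 - 208)/(104 + 135)) = -376 + 73*(-283/239) = -376 - 20659/239 = -110523/239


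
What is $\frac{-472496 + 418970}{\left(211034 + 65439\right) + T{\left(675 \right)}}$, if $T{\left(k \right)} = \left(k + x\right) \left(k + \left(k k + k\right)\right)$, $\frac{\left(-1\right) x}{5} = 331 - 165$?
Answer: $\frac{26763}{35277326} \approx 0.00075865$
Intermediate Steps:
$x = -830$ ($x = - 5 \left(331 - 165\right) = \left(-5\right) 166 = -830$)
$T{\left(k \right)} = \left(-830 + k\right) \left(k^{2} + 2 k\right)$ ($T{\left(k \right)} = \left(k - 830\right) \left(k + \left(k k + k\right)\right) = \left(-830 + k\right) \left(k + \left(k^{2} + k\right)\right) = \left(-830 + k\right) \left(k + \left(k + k^{2}\right)\right) = \left(-830 + k\right) \left(k^{2} + 2 k\right)$)
$\frac{-472496 + 418970}{\left(211034 + 65439\right) + T{\left(675 \right)}} = \frac{-472496 + 418970}{\left(211034 + 65439\right) + 675 \left(-1660 + 675^{2} - 558900\right)} = - \frac{53526}{276473 + 675 \left(-1660 + 455625 - 558900\right)} = - \frac{53526}{276473 + 675 \left(-104935\right)} = - \frac{53526}{276473 - 70831125} = - \frac{53526}{-70554652} = \left(-53526\right) \left(- \frac{1}{70554652}\right) = \frac{26763}{35277326}$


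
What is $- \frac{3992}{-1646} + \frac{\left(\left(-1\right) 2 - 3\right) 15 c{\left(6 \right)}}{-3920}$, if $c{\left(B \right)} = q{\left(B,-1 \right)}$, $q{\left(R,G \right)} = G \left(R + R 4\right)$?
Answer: $\frac{597257}{322616} \approx 1.8513$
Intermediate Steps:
$q{\left(R,G \right)} = 5 G R$ ($q{\left(R,G \right)} = G \left(R + 4 R\right) = G 5 R = 5 G R$)
$c{\left(B \right)} = - 5 B$ ($c{\left(B \right)} = 5 \left(-1\right) B = - 5 B$)
$- \frac{3992}{-1646} + \frac{\left(\left(-1\right) 2 - 3\right) 15 c{\left(6 \right)}}{-3920} = - \frac{3992}{-1646} + \frac{\left(\left(-1\right) 2 - 3\right) 15 \left(\left(-5\right) 6\right)}{-3920} = \left(-3992\right) \left(- \frac{1}{1646}\right) + \left(-2 - 3\right) 15 \left(-30\right) \left(- \frac{1}{3920}\right) = \frac{1996}{823} + \left(-5\right) 15 \left(-30\right) \left(- \frac{1}{3920}\right) = \frac{1996}{823} + \left(-75\right) \left(-30\right) \left(- \frac{1}{3920}\right) = \frac{1996}{823} + 2250 \left(- \frac{1}{3920}\right) = \frac{1996}{823} - \frac{225}{392} = \frac{597257}{322616}$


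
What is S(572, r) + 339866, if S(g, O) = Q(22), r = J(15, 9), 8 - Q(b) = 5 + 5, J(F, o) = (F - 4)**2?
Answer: 339864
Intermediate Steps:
J(F, o) = (-4 + F)**2
Q(b) = -2 (Q(b) = 8 - (5 + 5) = 8 - 1*10 = 8 - 10 = -2)
r = 121 (r = (-4 + 15)**2 = 11**2 = 121)
S(g, O) = -2
S(572, r) + 339866 = -2 + 339866 = 339864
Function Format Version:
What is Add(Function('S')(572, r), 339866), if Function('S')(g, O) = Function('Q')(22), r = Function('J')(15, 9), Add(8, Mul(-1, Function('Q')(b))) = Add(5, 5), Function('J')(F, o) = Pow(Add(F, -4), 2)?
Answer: 339864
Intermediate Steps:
Function('J')(F, o) = Pow(Add(-4, F), 2)
Function('Q')(b) = -2 (Function('Q')(b) = Add(8, Mul(-1, Add(5, 5))) = Add(8, Mul(-1, 10)) = Add(8, -10) = -2)
r = 121 (r = Pow(Add(-4, 15), 2) = Pow(11, 2) = 121)
Function('S')(g, O) = -2
Add(Function('S')(572, r), 339866) = Add(-2, 339866) = 339864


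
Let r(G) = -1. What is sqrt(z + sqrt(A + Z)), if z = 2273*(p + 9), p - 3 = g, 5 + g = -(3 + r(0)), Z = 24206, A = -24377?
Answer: sqrt(11365 + 3*I*sqrt(19)) ≈ 106.61 + 0.0613*I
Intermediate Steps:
g = -7 (g = -5 - (3 - 1) = -5 - 1*2 = -5 - 2 = -7)
p = -4 (p = 3 - 7 = -4)
z = 11365 (z = 2273*(-4 + 9) = 2273*5 = 11365)
sqrt(z + sqrt(A + Z)) = sqrt(11365 + sqrt(-24377 + 24206)) = sqrt(11365 + sqrt(-171)) = sqrt(11365 + 3*I*sqrt(19))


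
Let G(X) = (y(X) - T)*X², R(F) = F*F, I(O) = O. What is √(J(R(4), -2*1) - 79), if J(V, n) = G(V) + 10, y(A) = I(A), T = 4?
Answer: √3003 ≈ 54.800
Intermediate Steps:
y(A) = A
R(F) = F²
G(X) = X²*(-4 + X) (G(X) = (X - 1*4)*X² = (X - 4)*X² = (-4 + X)*X² = X²*(-4 + X))
J(V, n) = 10 + V²*(-4 + V) (J(V, n) = V²*(-4 + V) + 10 = 10 + V²*(-4 + V))
√(J(R(4), -2*1) - 79) = √((10 + (4²)²*(-4 + 4²)) - 79) = √((10 + 16²*(-4 + 16)) - 79) = √((10 + 256*12) - 79) = √((10 + 3072) - 79) = √(3082 - 79) = √3003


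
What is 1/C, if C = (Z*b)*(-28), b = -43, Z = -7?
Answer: -1/8428 ≈ -0.00011865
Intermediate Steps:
C = -8428 (C = -7*(-43)*(-28) = 301*(-28) = -8428)
1/C = 1/(-8428) = -1/8428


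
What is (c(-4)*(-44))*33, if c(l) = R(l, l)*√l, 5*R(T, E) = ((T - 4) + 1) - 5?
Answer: 34848*I/5 ≈ 6969.6*I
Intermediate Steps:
R(T, E) = -8/5 + T/5 (R(T, E) = (((T - 4) + 1) - 5)/5 = (((-4 + T) + 1) - 5)/5 = ((-3 + T) - 5)/5 = (-8 + T)/5 = -8/5 + T/5)
c(l) = √l*(-8/5 + l/5) (c(l) = (-8/5 + l/5)*√l = √l*(-8/5 + l/5))
(c(-4)*(-44))*33 = ((√(-4)*(-8 - 4)/5)*(-44))*33 = (((⅕)*(2*I)*(-12))*(-44))*33 = (-24*I/5*(-44))*33 = (1056*I/5)*33 = 34848*I/5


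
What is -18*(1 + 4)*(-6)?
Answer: 540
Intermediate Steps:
-18*(1 + 4)*(-6) = -18*5*(-6) = -3*30*(-6) = -90*(-6) = 540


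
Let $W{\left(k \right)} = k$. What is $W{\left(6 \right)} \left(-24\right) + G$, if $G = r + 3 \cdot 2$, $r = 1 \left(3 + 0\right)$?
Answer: $-135$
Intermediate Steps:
$r = 3$ ($r = 1 \cdot 3 = 3$)
$G = 9$ ($G = 3 + 3 \cdot 2 = 3 + 6 = 9$)
$W{\left(6 \right)} \left(-24\right) + G = 6 \left(-24\right) + 9 = -144 + 9 = -135$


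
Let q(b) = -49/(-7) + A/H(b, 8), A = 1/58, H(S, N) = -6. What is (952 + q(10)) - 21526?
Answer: -7157317/348 ≈ -20567.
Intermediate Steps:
A = 1/58 ≈ 0.017241
q(b) = 2435/348 (q(b) = -49/(-7) + (1/58)/(-6) = -49*(-⅐) + (1/58)*(-⅙) = 7 - 1/348 = 2435/348)
(952 + q(10)) - 21526 = (952 + 2435/348) - 21526 = 333731/348 - 21526 = -7157317/348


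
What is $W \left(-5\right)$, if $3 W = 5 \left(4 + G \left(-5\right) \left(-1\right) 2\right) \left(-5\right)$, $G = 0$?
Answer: $\frac{500}{3} \approx 166.67$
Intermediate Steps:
$W = - \frac{100}{3}$ ($W = \frac{5 \left(4 + 0 \left(-5\right) \left(-1\right) 2\right) \left(-5\right)}{3} = \frac{5 \left(4 + 0 \cdot 5 \cdot 2\right) \left(-5\right)}{3} = \frac{5 \left(4 + 0 \cdot 10\right) \left(-5\right)}{3} = \frac{5 \left(4 + 0\right) \left(-5\right)}{3} = \frac{5 \cdot 4 \left(-5\right)}{3} = \frac{20 \left(-5\right)}{3} = \frac{1}{3} \left(-100\right) = - \frac{100}{3} \approx -33.333$)
$W \left(-5\right) = \left(- \frac{100}{3}\right) \left(-5\right) = \frac{500}{3}$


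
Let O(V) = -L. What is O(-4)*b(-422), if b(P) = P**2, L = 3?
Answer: -534252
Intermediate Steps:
O(V) = -3 (O(V) = -1*3 = -3)
O(-4)*b(-422) = -3*(-422)**2 = -3*178084 = -534252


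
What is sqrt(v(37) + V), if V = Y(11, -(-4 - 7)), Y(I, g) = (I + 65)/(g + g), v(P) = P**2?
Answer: sqrt(166067)/11 ≈ 37.047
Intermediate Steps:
Y(I, g) = (65 + I)/(2*g) (Y(I, g) = (65 + I)/((2*g)) = (65 + I)*(1/(2*g)) = (65 + I)/(2*g))
V = 38/11 (V = (65 + 11)/(2*((-(-4 - 7)))) = (1/2)*76/(-1*(-11)) = (1/2)*76/11 = (1/2)*(1/11)*76 = 38/11 ≈ 3.4545)
sqrt(v(37) + V) = sqrt(37**2 + 38/11) = sqrt(1369 + 38/11) = sqrt(15097/11) = sqrt(166067)/11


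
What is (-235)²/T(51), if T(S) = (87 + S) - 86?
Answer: 55225/52 ≈ 1062.0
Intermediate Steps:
T(S) = 1 + S
(-235)²/T(51) = (-235)²/(1 + 51) = 55225/52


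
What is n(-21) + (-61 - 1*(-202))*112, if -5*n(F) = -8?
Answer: 78968/5 ≈ 15794.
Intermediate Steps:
n(F) = 8/5 (n(F) = -⅕*(-8) = 8/5)
n(-21) + (-61 - 1*(-202))*112 = 8/5 + (-61 - 1*(-202))*112 = 8/5 + (-61 + 202)*112 = 8/5 + 141*112 = 8/5 + 15792 = 78968/5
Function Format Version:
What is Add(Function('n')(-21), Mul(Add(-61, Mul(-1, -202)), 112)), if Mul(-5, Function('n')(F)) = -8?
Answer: Rational(78968, 5) ≈ 15794.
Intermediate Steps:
Function('n')(F) = Rational(8, 5) (Function('n')(F) = Mul(Rational(-1, 5), -8) = Rational(8, 5))
Add(Function('n')(-21), Mul(Add(-61, Mul(-1, -202)), 112)) = Add(Rational(8, 5), Mul(Add(-61, Mul(-1, -202)), 112)) = Add(Rational(8, 5), Mul(Add(-61, 202), 112)) = Add(Rational(8, 5), Mul(141, 112)) = Add(Rational(8, 5), 15792) = Rational(78968, 5)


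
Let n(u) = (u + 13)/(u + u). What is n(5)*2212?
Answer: 19908/5 ≈ 3981.6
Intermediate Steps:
n(u) = (13 + u)/(2*u) (n(u) = (13 + u)/((2*u)) = (13 + u)*(1/(2*u)) = (13 + u)/(2*u))
n(5)*2212 = ((1/2)*(13 + 5)/5)*2212 = ((1/2)*(1/5)*18)*2212 = (9/5)*2212 = 19908/5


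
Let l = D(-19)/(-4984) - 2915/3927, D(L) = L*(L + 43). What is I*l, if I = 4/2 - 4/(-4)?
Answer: -2954/1513 ≈ -1.9524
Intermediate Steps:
D(L) = L*(43 + L)
I = 3 (I = 4*(½) - 4*(-¼) = 2 + 1 = 3)
l = -2954/4539 (l = -19*(43 - 19)/(-4984) - 2915/3927 = -19*24*(-1/4984) - 2915*1/3927 = -456*(-1/4984) - 265/357 = 57/623 - 265/357 = -2954/4539 ≈ -0.65080)
I*l = 3*(-2954/4539) = -2954/1513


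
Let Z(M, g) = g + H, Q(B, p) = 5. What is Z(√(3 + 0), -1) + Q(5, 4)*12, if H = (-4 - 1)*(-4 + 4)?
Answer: 59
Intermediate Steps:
H = 0 (H = -5*0 = 0)
Z(M, g) = g (Z(M, g) = g + 0 = g)
Z(√(3 + 0), -1) + Q(5, 4)*12 = -1 + 5*12 = -1 + 60 = 59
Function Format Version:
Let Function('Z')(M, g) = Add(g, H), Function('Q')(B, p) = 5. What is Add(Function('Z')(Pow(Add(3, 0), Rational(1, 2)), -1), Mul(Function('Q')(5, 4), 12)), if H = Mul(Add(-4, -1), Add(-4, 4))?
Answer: 59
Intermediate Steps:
H = 0 (H = Mul(-5, 0) = 0)
Function('Z')(M, g) = g (Function('Z')(M, g) = Add(g, 0) = g)
Add(Function('Z')(Pow(Add(3, 0), Rational(1, 2)), -1), Mul(Function('Q')(5, 4), 12)) = Add(-1, Mul(5, 12)) = Add(-1, 60) = 59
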